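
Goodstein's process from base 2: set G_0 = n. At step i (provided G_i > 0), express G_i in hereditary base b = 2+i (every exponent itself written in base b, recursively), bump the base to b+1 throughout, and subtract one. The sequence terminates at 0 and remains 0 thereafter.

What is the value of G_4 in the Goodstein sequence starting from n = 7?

base 2: 7 = 2^2 + 2 + 1; at 3: 3^3 + 3 + 1 = 31; next = 30
base 3: 30 = 3^3 + 3; at 4: 4^4 + 4 = 260; next = 259
base 4: 259 = 4^4 + 3; at 5: 5^5 + 3 = 3128; next = 3127
base 5: 3127 = 5^5 + 2; at 6: 6^6 + 2 = 46658; next = 46657
base 6: 46657 = 6^6 + 1; at 7: 7^7 + 1 = 823544; next = 823543

46657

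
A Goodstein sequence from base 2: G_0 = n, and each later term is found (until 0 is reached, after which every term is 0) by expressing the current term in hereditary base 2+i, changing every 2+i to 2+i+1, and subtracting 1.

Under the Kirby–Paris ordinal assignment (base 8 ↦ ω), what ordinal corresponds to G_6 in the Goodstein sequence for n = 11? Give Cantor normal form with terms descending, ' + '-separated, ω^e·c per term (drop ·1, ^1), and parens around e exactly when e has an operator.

i=0: 11 = 2^(2 + 1) + 2 + 1 (b=2); 2→3: 3^(3 + 1) + 3 + 1 = 85; 85−1 = 84
i=1: 84 = 3^(3 + 1) + 3 (b=3); 3→4: 4^(4 + 1) + 4 = 1028; 1028−1 = 1027
i=2: 1027 = 4^(4 + 1) + 3 (b=4); 4→5: 5^(5 + 1) + 3 = 15628; 15628−1 = 15627
i=3: 15627 = 5^(5 + 1) + 2 (b=5); 5→6: 6^(6 + 1) + 2 = 279938; 279938−1 = 279937
i=4: 279937 = 6^(6 + 1) + 1 (b=6); 6→7: 7^(7 + 1) + 1 = 5764802; 5764802−1 = 5764801
i=5: 5764801 = 7^(7 + 1) (b=7); 7→8: 8^(8 + 1) = 134217728; 134217728−1 = 134217727
i=6: 134217727 = 7·8^8 + 7·8^7 + 7·8^6 + 7·8^5 + 7·8^4 + 7·8^3 + 7·8^2 + 7·8 + 7 (b=8); 8→9: 7·9^9 + 7·9^7 + 7·9^6 + 7·9^5 + 7·9^4 + 7·9^3 + 7·9^2 + 7·9 + 7 = 2749609303; 2749609303−1 = 2749609302

ω^ω·7 + ω^7·7 + ω^6·7 + ω^5·7 + ω^4·7 + ω^3·7 + ω^2·7 + ω·7 + 7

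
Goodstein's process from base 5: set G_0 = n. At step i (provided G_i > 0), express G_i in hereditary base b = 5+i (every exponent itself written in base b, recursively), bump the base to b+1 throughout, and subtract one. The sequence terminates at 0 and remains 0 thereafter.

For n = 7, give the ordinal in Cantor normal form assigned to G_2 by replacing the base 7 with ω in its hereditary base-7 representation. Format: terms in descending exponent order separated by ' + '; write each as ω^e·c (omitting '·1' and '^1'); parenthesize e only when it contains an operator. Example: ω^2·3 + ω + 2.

(0) 7|_5 = 5 + 2 ↦ 6 + 2|_6 = 8 ⇒ 7
(1) 7|_6 = 6 + 1 ↦ 7 + 1|_7 = 8 ⇒ 7

ω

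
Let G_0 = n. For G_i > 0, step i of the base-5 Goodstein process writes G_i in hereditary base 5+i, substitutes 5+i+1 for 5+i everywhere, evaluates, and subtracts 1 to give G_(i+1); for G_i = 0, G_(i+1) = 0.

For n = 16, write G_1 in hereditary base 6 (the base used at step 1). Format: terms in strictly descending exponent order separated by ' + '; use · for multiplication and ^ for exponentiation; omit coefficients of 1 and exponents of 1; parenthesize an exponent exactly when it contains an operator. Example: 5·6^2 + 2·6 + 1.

3·6

[0] 16 ≡ 3·5 + 1 (base 5). Lift 6: 19. −1: 18.
[1] 18 ≡ 3·6 (base 6). Lift 7: 21. −1: 20.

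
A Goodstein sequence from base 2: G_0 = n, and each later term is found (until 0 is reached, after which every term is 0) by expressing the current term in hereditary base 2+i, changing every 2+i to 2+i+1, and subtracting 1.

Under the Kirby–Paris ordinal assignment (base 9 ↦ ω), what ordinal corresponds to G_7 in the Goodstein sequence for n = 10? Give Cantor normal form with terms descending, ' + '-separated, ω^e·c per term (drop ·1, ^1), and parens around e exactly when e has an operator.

(0) 10|_2 = 2^(2 + 1) + 2 ↦ 3^(3 + 1) + 3|_3 = 84 ⇒ 83
(1) 83|_3 = 3^(3 + 1) + 2 ↦ 4^(4 + 1) + 2|_4 = 1026 ⇒ 1025
(2) 1025|_4 = 4^(4 + 1) + 1 ↦ 5^(5 + 1) + 1|_5 = 15626 ⇒ 15625
(3) 15625|_5 = 5^(5 + 1) ↦ 6^(6 + 1)|_6 = 279936 ⇒ 279935
(4) 279935|_6 = 5·6^6 + 5·6^5 + 5·6^4 + 5·6^3 + 5·6^2 + 5·6 + 5 ↦ 5·7^7 + 5·7^5 + 5·7^4 + 5·7^3 + 5·7^2 + 5·7 + 5|_7 = 4215755 ⇒ 4215754
(5) 4215754|_7 = 5·7^7 + 5·7^5 + 5·7^4 + 5·7^3 + 5·7^2 + 5·7 + 4 ↦ 5·8^8 + 5·8^5 + 5·8^4 + 5·8^3 + 5·8^2 + 5·8 + 4|_8 = 84073324 ⇒ 84073323
(6) 84073323|_8 = 5·8^8 + 5·8^5 + 5·8^4 + 5·8^3 + 5·8^2 + 5·8 + 3 ↦ 5·9^9 + 5·9^5 + 5·9^4 + 5·9^3 + 5·9^2 + 5·9 + 3|_9 = 1937434593 ⇒ 1937434592
(7) 1937434592|_9 = 5·9^9 + 5·9^5 + 5·9^4 + 5·9^3 + 5·9^2 + 5·9 + 2 ↦ 5·10^10 + 5·10^5 + 5·10^4 + 5·10^3 + 5·10^2 + 5·10 + 2|_10 = 50000555552 ⇒ 50000555551

ω^ω·5 + ω^5·5 + ω^4·5 + ω^3·5 + ω^2·5 + ω·5 + 2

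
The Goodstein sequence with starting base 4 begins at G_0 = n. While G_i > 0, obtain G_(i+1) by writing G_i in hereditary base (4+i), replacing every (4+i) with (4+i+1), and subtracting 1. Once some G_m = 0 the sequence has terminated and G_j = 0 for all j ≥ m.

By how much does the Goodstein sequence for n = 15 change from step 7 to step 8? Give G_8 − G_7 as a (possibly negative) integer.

1

G_0=15  [base 4] 3·4 + 3  →[4↦5]→  3·5 + 3 = 18  −1 ⇒ G_1=17
G_1=17  [base 5] 3·5 + 2  →[5↦6]→  3·6 + 2 = 20  −1 ⇒ G_2=19
G_2=19  [base 6] 3·6 + 1  →[6↦7]→  3·7 + 1 = 22  −1 ⇒ G_3=21
G_3=21  [base 7] 3·7  →[7↦8]→  3·8 = 24  −1 ⇒ G_4=23
G_4=23  [base 8] 2·8 + 7  →[8↦9]→  2·9 + 7 = 25  −1 ⇒ G_5=24
G_5=24  [base 9] 2·9 + 6  →[9↦10]→  2·10 + 6 = 26  −1 ⇒ G_6=25
G_6=25  [base 10] 2·10 + 5  →[10↦11]→  2·11 + 5 = 27  −1 ⇒ G_7=26
G_7=26  [base 11] 2·11 + 4  →[11↦12]→  2·12 + 4 = 28  −1 ⇒ G_8=27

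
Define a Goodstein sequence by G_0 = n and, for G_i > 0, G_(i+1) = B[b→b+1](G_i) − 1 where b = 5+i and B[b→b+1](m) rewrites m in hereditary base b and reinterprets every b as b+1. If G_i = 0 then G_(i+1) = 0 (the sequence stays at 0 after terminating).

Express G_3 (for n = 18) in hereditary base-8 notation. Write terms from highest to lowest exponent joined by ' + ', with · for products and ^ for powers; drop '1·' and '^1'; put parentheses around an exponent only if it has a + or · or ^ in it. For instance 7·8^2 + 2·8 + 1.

18 —HB5→ 3·5 + 3 —bump→ 3·6 + 3 = 21 —(−1)→ 20
20 —HB6→ 3·6 + 2 —bump→ 3·7 + 2 = 23 —(−1)→ 22
22 —HB7→ 3·7 + 1 —bump→ 3·8 + 1 = 25 —(−1)→ 24
24 —HB8→ 3·8 —bump→ 3·9 = 27 —(−1)→ 26

3·8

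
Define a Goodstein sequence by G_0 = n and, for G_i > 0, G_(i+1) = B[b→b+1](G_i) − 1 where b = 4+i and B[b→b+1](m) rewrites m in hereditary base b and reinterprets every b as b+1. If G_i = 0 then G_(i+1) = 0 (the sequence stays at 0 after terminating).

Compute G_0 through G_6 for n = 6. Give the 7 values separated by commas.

step 0: 6 = 4 + 2; sub 5 for 4: 5 + 2; = 7; G_1 = 7−1 = 6
step 1: 6 = 5 + 1; sub 6 for 5: 6 + 1; = 7; G_2 = 7−1 = 6
step 2: 6 = 6; sub 7 for 6: 7; = 7; G_3 = 7−1 = 6
step 3: 6 = 6; sub 8 for 7: 6; = 6; G_4 = 6−1 = 5
step 4: 5 = 5; sub 9 for 8: 5; = 5; G_5 = 5−1 = 4
step 5: 4 = 4; sub 10 for 9: 4; = 4; G_6 = 4−1 = 3

6, 6, 6, 6, 5, 4, 3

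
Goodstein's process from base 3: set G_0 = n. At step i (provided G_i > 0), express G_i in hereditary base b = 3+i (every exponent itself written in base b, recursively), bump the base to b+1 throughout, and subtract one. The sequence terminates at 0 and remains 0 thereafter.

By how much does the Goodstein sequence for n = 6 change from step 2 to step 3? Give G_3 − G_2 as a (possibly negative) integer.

i=0: 6 = 2·3 (b=3); 3→4: 2·4 = 8; 8−1 = 7
i=1: 7 = 4 + 3 (b=4); 4→5: 5 + 3 = 8; 8−1 = 7
i=2: 7 = 5 + 2 (b=5); 5→6: 6 + 2 = 8; 8−1 = 7

0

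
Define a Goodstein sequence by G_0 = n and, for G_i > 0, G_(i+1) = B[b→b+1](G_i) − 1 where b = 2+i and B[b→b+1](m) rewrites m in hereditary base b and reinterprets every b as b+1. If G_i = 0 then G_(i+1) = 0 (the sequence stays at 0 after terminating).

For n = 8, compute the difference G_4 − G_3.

G_0=8  [base 2] 2^(2 + 1)  →[2↦3]→  3^(3 + 1) = 81  −1 ⇒ G_1=80
G_1=80  [base 3] 2·3^3 + 2·3^2 + 2·3 + 2  →[3↦4]→  2·4^4 + 2·4^2 + 2·4 + 2 = 554  −1 ⇒ G_2=553
G_2=553  [base 4] 2·4^4 + 2·4^2 + 2·4 + 1  →[4↦5]→  2·5^5 + 2·5^2 + 2·5 + 1 = 6311  −1 ⇒ G_3=6310
G_3=6310  [base 5] 2·5^5 + 2·5^2 + 2·5  →[5↦6]→  2·6^6 + 2·6^2 + 2·6 = 93396  −1 ⇒ G_4=93395

87085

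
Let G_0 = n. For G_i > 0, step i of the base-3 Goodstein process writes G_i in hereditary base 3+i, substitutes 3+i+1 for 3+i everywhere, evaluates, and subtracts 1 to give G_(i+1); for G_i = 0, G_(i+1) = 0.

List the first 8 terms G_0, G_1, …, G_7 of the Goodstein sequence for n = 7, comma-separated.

G_0 = 7. HB_3(7) = 2·3 + 1. Bump = 9. G_1 = 8.
G_1 = 8. HB_4(8) = 2·4. Bump = 10. G_2 = 9.
G_2 = 9. HB_5(9) = 5 + 4. Bump = 10. G_3 = 9.
G_3 = 9. HB_6(9) = 6 + 3. Bump = 10. G_4 = 9.
G_4 = 9. HB_7(9) = 7 + 2. Bump = 10. G_5 = 9.
G_5 = 9. HB_8(9) = 8 + 1. Bump = 10. G_6 = 9.
G_6 = 9. HB_9(9) = 9. Bump = 10. G_7 = 9.

7, 8, 9, 9, 9, 9, 9, 9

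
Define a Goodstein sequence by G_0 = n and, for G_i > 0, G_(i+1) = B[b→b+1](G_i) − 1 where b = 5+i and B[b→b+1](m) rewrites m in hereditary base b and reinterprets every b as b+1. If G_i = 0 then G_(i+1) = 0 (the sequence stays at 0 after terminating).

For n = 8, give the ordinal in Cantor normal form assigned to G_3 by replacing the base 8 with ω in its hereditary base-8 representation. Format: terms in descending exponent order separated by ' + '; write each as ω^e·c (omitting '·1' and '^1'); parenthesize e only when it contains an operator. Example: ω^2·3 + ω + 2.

step 0: 8 = 5 + 3; sub 6 for 5: 6 + 3; = 9; G_1 = 9−1 = 8
step 1: 8 = 6 + 2; sub 7 for 6: 7 + 2; = 9; G_2 = 9−1 = 8
step 2: 8 = 7 + 1; sub 8 for 7: 8 + 1; = 9; G_3 = 9−1 = 8
step 3: 8 = 8; sub 9 for 8: 9; = 9; G_4 = 9−1 = 8

ω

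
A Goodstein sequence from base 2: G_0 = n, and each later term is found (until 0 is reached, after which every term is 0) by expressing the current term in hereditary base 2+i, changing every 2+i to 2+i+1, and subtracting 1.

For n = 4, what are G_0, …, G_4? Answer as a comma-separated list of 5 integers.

step 0: 4 = 2^2; sub 3 for 2: 3^3; = 27; G_1 = 27−1 = 26
step 1: 26 = 2·3^2 + 2·3 + 2; sub 4 for 3: 2·4^2 + 2·4 + 2; = 42; G_2 = 42−1 = 41
step 2: 41 = 2·4^2 + 2·4 + 1; sub 5 for 4: 2·5^2 + 2·5 + 1; = 61; G_3 = 61−1 = 60
step 3: 60 = 2·5^2 + 2·5; sub 6 for 5: 2·6^2 + 2·6; = 84; G_4 = 84−1 = 83

4, 26, 41, 60, 83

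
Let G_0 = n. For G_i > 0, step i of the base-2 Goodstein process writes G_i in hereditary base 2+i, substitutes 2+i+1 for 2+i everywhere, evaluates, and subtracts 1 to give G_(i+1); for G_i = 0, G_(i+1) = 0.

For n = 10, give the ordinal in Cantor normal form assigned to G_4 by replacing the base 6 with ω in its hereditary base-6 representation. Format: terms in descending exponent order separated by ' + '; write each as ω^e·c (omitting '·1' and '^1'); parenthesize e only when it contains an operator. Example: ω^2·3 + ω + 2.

G_0 = 10. HB_2(10) = 2^(2 + 1) + 2. Bump = 84. G_1 = 83.
G_1 = 83. HB_3(83) = 3^(3 + 1) + 2. Bump = 1026. G_2 = 1025.
G_2 = 1025. HB_4(1025) = 4^(4 + 1) + 1. Bump = 15626. G_3 = 15625.
G_3 = 15625. HB_5(15625) = 5^(5 + 1). Bump = 279936. G_4 = 279935.
G_4 = 279935. HB_6(279935) = 5·6^6 + 5·6^5 + 5·6^4 + 5·6^3 + 5·6^2 + 5·6 + 5. Bump = 4215755. G_5 = 4215754.

ω^ω·5 + ω^5·5 + ω^4·5 + ω^3·5 + ω^2·5 + ω·5 + 5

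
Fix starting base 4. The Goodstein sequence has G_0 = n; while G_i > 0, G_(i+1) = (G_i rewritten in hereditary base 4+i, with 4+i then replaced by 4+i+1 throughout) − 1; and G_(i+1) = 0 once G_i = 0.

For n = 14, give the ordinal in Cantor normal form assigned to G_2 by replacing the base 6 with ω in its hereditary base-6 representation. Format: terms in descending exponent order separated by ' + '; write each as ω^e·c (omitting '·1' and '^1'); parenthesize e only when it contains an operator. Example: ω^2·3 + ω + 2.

ω·3

G_0=14  [base 4] 3·4 + 2  →[4↦5]→  3·5 + 2 = 17  −1 ⇒ G_1=16
G_1=16  [base 5] 3·5 + 1  →[5↦6]→  3·6 + 1 = 19  −1 ⇒ G_2=18
G_2=18  [base 6] 3·6  →[6↦7]→  3·7 = 21  −1 ⇒ G_3=20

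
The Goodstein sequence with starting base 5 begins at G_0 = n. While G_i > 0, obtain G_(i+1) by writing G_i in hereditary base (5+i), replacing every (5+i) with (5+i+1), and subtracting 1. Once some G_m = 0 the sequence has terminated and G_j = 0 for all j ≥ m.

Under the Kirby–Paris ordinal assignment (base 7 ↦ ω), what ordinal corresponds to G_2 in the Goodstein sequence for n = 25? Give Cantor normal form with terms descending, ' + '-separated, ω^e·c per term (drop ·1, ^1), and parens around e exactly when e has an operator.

ω·5 + 4

i=0: 25 = 5^2 (b=5); 5→6: 6^2 = 36; 36−1 = 35
i=1: 35 = 5·6 + 5 (b=6); 6→7: 5·7 + 5 = 40; 40−1 = 39
i=2: 39 = 5·7 + 4 (b=7); 7→8: 5·8 + 4 = 44; 44−1 = 43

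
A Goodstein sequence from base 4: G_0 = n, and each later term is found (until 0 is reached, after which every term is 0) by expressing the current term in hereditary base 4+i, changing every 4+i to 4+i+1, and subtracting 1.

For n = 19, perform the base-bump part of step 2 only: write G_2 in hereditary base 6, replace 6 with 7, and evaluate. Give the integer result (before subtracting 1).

50

(0) 19|_4 = 4^2 + 3 ↦ 5^2 + 3|_5 = 28 ⇒ 27
(1) 27|_5 = 5^2 + 2 ↦ 6^2 + 2|_6 = 38 ⇒ 37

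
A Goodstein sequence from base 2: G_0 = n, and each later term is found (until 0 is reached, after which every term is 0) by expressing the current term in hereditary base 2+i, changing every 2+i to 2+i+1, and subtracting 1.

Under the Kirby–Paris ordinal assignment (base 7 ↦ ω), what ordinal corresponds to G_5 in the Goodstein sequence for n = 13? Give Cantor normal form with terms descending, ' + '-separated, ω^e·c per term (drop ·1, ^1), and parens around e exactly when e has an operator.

ω^(ω + 1) + ω^3·3 + ω^2·3 + ω·3

base 2: 13 = 2^(2 + 1) + 2^2 + 1; at 3: 3^(3 + 1) + 3^3 + 1 = 109; next = 108
base 3: 108 = 3^(3 + 1) + 3^3; at 4: 4^(4 + 1) + 4^4 = 1280; next = 1279
base 4: 1279 = 4^(4 + 1) + 3·4^3 + 3·4^2 + 3·4 + 3; at 5: 5^(5 + 1) + 3·5^3 + 3·5^2 + 3·5 + 3 = 16093; next = 16092
base 5: 16092 = 5^(5 + 1) + 3·5^3 + 3·5^2 + 3·5 + 2; at 6: 6^(6 + 1) + 3·6^3 + 3·6^2 + 3·6 + 2 = 280712; next = 280711
base 6: 280711 = 6^(6 + 1) + 3·6^3 + 3·6^2 + 3·6 + 1; at 7: 7^(7 + 1) + 3·7^3 + 3·7^2 + 3·7 + 1 = 5765999; next = 5765998
base 7: 5765998 = 7^(7 + 1) + 3·7^3 + 3·7^2 + 3·7; at 8: 8^(8 + 1) + 3·8^3 + 3·8^2 + 3·8 = 134219480; next = 134219479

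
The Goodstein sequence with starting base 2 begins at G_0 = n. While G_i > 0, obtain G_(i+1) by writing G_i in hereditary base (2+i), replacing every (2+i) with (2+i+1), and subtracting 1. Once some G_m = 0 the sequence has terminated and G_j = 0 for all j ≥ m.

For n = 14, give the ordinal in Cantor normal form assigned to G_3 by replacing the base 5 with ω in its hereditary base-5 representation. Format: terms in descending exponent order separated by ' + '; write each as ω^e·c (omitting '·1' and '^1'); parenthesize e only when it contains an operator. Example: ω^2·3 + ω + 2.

(0) 14|_2 = 2^(2 + 1) + 2^2 + 2 ↦ 3^(3 + 1) + 3^3 + 3|_3 = 111 ⇒ 110
(1) 110|_3 = 3^(3 + 1) + 3^3 + 2 ↦ 4^(4 + 1) + 4^4 + 2|_4 = 1282 ⇒ 1281
(2) 1281|_4 = 4^(4 + 1) + 4^4 + 1 ↦ 5^(5 + 1) + 5^5 + 1|_5 = 18751 ⇒ 18750
(3) 18750|_5 = 5^(5 + 1) + 5^5 ↦ 6^(6 + 1) + 6^6|_6 = 326592 ⇒ 326591

ω^(ω + 1) + ω^ω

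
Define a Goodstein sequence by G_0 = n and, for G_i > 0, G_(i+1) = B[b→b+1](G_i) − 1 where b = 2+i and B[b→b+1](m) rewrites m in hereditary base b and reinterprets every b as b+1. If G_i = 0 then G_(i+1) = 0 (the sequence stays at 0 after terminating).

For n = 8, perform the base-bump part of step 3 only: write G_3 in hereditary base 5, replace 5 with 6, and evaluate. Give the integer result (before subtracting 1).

93396

step 0: 8 = 2^(2 + 1); sub 3 for 2: 3^(3 + 1); = 81; G_1 = 81−1 = 80
step 1: 80 = 2·3^3 + 2·3^2 + 2·3 + 2; sub 4 for 3: 2·4^4 + 2·4^2 + 2·4 + 2; = 554; G_2 = 554−1 = 553
step 2: 553 = 2·4^4 + 2·4^2 + 2·4 + 1; sub 5 for 4: 2·5^5 + 2·5^2 + 2·5 + 1; = 6311; G_3 = 6311−1 = 6310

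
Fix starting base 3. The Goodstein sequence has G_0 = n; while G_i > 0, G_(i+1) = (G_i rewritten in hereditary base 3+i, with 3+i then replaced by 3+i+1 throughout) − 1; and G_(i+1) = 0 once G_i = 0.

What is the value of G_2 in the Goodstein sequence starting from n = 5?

5

[0] 5 ≡ 3 + 2 (base 3). Lift 4: 6. −1: 5.
[1] 5 ≡ 4 + 1 (base 4). Lift 5: 6. −1: 5.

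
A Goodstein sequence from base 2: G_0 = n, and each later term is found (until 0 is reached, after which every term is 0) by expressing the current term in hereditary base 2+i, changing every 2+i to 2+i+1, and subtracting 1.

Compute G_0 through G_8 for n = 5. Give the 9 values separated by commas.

5, 27, 255, 467, 775, 1197, 1751, 2454, 3325

G_0=5  [base 2] 2^2 + 1  →[2↦3]→  3^3 + 1 = 28  −1 ⇒ G_1=27
G_1=27  [base 3] 3^3  →[3↦4]→  4^4 = 256  −1 ⇒ G_2=255
G_2=255  [base 4] 3·4^3 + 3·4^2 + 3·4 + 3  →[4↦5]→  3·5^3 + 3·5^2 + 3·5 + 3 = 468  −1 ⇒ G_3=467
G_3=467  [base 5] 3·5^3 + 3·5^2 + 3·5 + 2  →[5↦6]→  3·6^3 + 3·6^2 + 3·6 + 2 = 776  −1 ⇒ G_4=775
G_4=775  [base 6] 3·6^3 + 3·6^2 + 3·6 + 1  →[6↦7]→  3·7^3 + 3·7^2 + 3·7 + 1 = 1198  −1 ⇒ G_5=1197
G_5=1197  [base 7] 3·7^3 + 3·7^2 + 3·7  →[7↦8]→  3·8^3 + 3·8^2 + 3·8 = 1752  −1 ⇒ G_6=1751
G_6=1751  [base 8] 3·8^3 + 3·8^2 + 2·8 + 7  →[8↦9]→  3·9^3 + 3·9^2 + 2·9 + 7 = 2455  −1 ⇒ G_7=2454
G_7=2454  [base 9] 3·9^3 + 3·9^2 + 2·9 + 6  →[9↦10]→  3·10^3 + 3·10^2 + 2·10 + 6 = 3326  −1 ⇒ G_8=3325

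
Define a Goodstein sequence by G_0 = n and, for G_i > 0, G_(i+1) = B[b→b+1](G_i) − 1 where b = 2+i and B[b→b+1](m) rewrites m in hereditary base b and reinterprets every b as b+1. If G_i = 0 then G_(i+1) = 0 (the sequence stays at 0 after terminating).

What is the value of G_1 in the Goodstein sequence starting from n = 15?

111

(0) 15|_2 = 2^(2 + 1) + 2^2 + 2 + 1 ↦ 3^(3 + 1) + 3^3 + 3 + 1|_3 = 112 ⇒ 111
(1) 111|_3 = 3^(3 + 1) + 3^3 + 3 ↦ 4^(4 + 1) + 4^4 + 4|_4 = 1284 ⇒ 1283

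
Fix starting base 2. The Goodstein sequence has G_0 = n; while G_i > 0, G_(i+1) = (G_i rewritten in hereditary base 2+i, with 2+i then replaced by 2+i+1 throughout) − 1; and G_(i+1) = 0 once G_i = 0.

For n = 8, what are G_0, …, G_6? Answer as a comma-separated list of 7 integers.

8, 80, 553, 6310, 93395, 1647195, 33554571

8 —HB2→ 2^(2 + 1) —bump→ 3^(3 + 1) = 81 —(−1)→ 80
80 —HB3→ 2·3^3 + 2·3^2 + 2·3 + 2 —bump→ 2·4^4 + 2·4^2 + 2·4 + 2 = 554 —(−1)→ 553
553 —HB4→ 2·4^4 + 2·4^2 + 2·4 + 1 —bump→ 2·5^5 + 2·5^2 + 2·5 + 1 = 6311 —(−1)→ 6310
6310 —HB5→ 2·5^5 + 2·5^2 + 2·5 —bump→ 2·6^6 + 2·6^2 + 2·6 = 93396 —(−1)→ 93395
93395 —HB6→ 2·6^6 + 2·6^2 + 6 + 5 —bump→ 2·7^7 + 2·7^2 + 7 + 5 = 1647196 —(−1)→ 1647195
1647195 —HB7→ 2·7^7 + 2·7^2 + 7 + 4 —bump→ 2·8^8 + 2·8^2 + 8 + 4 = 33554572 —(−1)→ 33554571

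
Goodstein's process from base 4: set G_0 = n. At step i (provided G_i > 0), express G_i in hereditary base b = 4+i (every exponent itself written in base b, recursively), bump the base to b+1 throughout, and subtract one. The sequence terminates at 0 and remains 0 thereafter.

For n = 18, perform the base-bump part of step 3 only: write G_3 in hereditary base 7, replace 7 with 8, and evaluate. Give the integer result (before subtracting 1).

54

base 4: 18 = 4^2 + 2; at 5: 5^2 + 2 = 27; next = 26
base 5: 26 = 5^2 + 1; at 6: 6^2 + 1 = 37; next = 36
base 6: 36 = 6^2; at 7: 7^2 = 49; next = 48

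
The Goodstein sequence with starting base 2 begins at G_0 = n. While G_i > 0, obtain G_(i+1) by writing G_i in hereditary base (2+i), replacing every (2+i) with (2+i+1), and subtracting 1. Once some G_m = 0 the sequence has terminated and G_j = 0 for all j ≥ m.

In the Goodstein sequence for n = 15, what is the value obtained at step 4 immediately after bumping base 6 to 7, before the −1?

6588345

i=0: 15 = 2^(2 + 1) + 2^2 + 2 + 1 (b=2); 2→3: 3^(3 + 1) + 3^3 + 3 + 1 = 112; 112−1 = 111
i=1: 111 = 3^(3 + 1) + 3^3 + 3 (b=3); 3→4: 4^(4 + 1) + 4^4 + 4 = 1284; 1284−1 = 1283
i=2: 1283 = 4^(4 + 1) + 4^4 + 3 (b=4); 4→5: 5^(5 + 1) + 5^5 + 3 = 18753; 18753−1 = 18752
i=3: 18752 = 5^(5 + 1) + 5^5 + 2 (b=5); 5→6: 6^(6 + 1) + 6^6 + 2 = 326594; 326594−1 = 326593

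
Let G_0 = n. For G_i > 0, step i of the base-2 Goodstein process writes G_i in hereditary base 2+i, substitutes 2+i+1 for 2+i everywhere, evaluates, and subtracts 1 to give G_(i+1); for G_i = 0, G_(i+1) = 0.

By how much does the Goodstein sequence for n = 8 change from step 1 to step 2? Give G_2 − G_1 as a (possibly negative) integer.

473

G_0=8  [base 2] 2^(2 + 1)  →[2↦3]→  3^(3 + 1) = 81  −1 ⇒ G_1=80
G_1=80  [base 3] 2·3^3 + 2·3^2 + 2·3 + 2  →[3↦4]→  2·4^4 + 2·4^2 + 2·4 + 2 = 554  −1 ⇒ G_2=553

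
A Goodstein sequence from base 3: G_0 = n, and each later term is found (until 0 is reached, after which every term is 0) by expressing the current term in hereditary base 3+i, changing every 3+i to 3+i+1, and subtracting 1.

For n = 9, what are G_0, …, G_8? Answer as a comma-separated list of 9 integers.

9, 15, 17, 19, 21, 23, 24, 25, 26

(0) 9|_3 = 3^2 ↦ 4^2|_4 = 16 ⇒ 15
(1) 15|_4 = 3·4 + 3 ↦ 3·5 + 3|_5 = 18 ⇒ 17
(2) 17|_5 = 3·5 + 2 ↦ 3·6 + 2|_6 = 20 ⇒ 19
(3) 19|_6 = 3·6 + 1 ↦ 3·7 + 1|_7 = 22 ⇒ 21
(4) 21|_7 = 3·7 ↦ 3·8|_8 = 24 ⇒ 23
(5) 23|_8 = 2·8 + 7 ↦ 2·9 + 7|_9 = 25 ⇒ 24
(6) 24|_9 = 2·9 + 6 ↦ 2·10 + 6|_10 = 26 ⇒ 25
(7) 25|_10 = 2·10 + 5 ↦ 2·11 + 5|_11 = 27 ⇒ 26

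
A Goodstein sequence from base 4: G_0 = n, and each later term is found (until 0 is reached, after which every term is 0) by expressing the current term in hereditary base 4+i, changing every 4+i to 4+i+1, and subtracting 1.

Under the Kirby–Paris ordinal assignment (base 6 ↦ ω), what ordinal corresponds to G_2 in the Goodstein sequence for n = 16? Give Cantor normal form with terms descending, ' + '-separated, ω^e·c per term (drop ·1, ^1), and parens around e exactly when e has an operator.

[0] 16 ≡ 4^2 (base 4). Lift 5: 25. −1: 24.
[1] 24 ≡ 4·5 + 4 (base 5). Lift 6: 28. −1: 27.

ω·4 + 3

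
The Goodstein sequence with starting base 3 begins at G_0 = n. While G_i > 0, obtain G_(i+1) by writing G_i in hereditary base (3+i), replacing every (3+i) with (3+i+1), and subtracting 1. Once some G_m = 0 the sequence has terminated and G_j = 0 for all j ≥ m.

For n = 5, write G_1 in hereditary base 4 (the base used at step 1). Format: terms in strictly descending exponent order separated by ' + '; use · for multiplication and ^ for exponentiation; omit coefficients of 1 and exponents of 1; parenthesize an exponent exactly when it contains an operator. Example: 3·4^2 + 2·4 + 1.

4 + 1

G_0 = 5. HB_3(5) = 3 + 2. Bump = 6. G_1 = 5.
G_1 = 5. HB_4(5) = 4 + 1. Bump = 6. G_2 = 5.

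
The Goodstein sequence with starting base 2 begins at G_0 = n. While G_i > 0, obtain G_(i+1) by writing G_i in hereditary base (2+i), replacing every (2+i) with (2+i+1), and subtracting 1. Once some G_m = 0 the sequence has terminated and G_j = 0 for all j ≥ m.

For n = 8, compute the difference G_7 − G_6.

G_0 = 8. HB_2(8) = 2^(2 + 1). Bump = 81. G_1 = 80.
G_1 = 80. HB_3(80) = 2·3^3 + 2·3^2 + 2·3 + 2. Bump = 554. G_2 = 553.
G_2 = 553. HB_4(553) = 2·4^4 + 2·4^2 + 2·4 + 1. Bump = 6311. G_3 = 6310.
G_3 = 6310. HB_5(6310) = 2·5^5 + 2·5^2 + 2·5. Bump = 93396. G_4 = 93395.
G_4 = 93395. HB_6(93395) = 2·6^6 + 2·6^2 + 6 + 5. Bump = 1647196. G_5 = 1647195.
G_5 = 1647195. HB_7(1647195) = 2·7^7 + 2·7^2 + 7 + 4. Bump = 33554572. G_6 = 33554571.
G_6 = 33554571. HB_8(33554571) = 2·8^8 + 2·8^2 + 8 + 3. Bump = 774841152. G_7 = 774841151.

741286580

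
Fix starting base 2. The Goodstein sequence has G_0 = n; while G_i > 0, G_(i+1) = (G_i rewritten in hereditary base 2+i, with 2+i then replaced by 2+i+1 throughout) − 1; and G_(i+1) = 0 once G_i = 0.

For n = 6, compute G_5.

i=0: 6 = 2^2 + 2 (b=2); 2→3: 3^3 + 3 = 30; 30−1 = 29
i=1: 29 = 3^3 + 2 (b=3); 3→4: 4^4 + 2 = 258; 258−1 = 257
i=2: 257 = 4^4 + 1 (b=4); 4→5: 5^5 + 1 = 3126; 3126−1 = 3125
i=3: 3125 = 5^5 (b=5); 5→6: 6^6 = 46656; 46656−1 = 46655
i=4: 46655 = 5·6^5 + 5·6^4 + 5·6^3 + 5·6^2 + 5·6 + 5 (b=6); 6→7: 5·7^5 + 5·7^4 + 5·7^3 + 5·7^2 + 5·7 + 5 = 98040; 98040−1 = 98039
i=5: 98039 = 5·7^5 + 5·7^4 + 5·7^3 + 5·7^2 + 5·7 + 4 (b=7); 7→8: 5·8^5 + 5·8^4 + 5·8^3 + 5·8^2 + 5·8 + 4 = 187244; 187244−1 = 187243

98039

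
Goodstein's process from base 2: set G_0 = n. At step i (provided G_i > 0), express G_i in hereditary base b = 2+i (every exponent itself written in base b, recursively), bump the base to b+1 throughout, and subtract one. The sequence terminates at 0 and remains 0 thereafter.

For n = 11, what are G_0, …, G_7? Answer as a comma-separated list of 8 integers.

11, 84, 1027, 15627, 279937, 5764801, 134217727, 2749609302

[0] 11 ≡ 2^(2 + 1) + 2 + 1 (base 2). Lift 3: 85. −1: 84.
[1] 84 ≡ 3^(3 + 1) + 3 (base 3). Lift 4: 1028. −1: 1027.
[2] 1027 ≡ 4^(4 + 1) + 3 (base 4). Lift 5: 15628. −1: 15627.
[3] 15627 ≡ 5^(5 + 1) + 2 (base 5). Lift 6: 279938. −1: 279937.
[4] 279937 ≡ 6^(6 + 1) + 1 (base 6). Lift 7: 5764802. −1: 5764801.
[5] 5764801 ≡ 7^(7 + 1) (base 7). Lift 8: 134217728. −1: 134217727.
[6] 134217727 ≡ 7·8^8 + 7·8^7 + 7·8^6 + 7·8^5 + 7·8^4 + 7·8^3 + 7·8^2 + 7·8 + 7 (base 8). Lift 9: 2749609303. −1: 2749609302.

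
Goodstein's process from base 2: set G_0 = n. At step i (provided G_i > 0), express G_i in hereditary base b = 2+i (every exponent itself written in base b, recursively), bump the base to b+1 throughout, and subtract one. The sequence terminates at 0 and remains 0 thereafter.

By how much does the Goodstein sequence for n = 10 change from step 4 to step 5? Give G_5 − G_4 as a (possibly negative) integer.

3935819

step 0: 10 = 2^(2 + 1) + 2; sub 3 for 2: 3^(3 + 1) + 3; = 84; G_1 = 84−1 = 83
step 1: 83 = 3^(3 + 1) + 2; sub 4 for 3: 4^(4 + 1) + 2; = 1026; G_2 = 1026−1 = 1025
step 2: 1025 = 4^(4 + 1) + 1; sub 5 for 4: 5^(5 + 1) + 1; = 15626; G_3 = 15626−1 = 15625
step 3: 15625 = 5^(5 + 1); sub 6 for 5: 6^(6 + 1); = 279936; G_4 = 279936−1 = 279935
step 4: 279935 = 5·6^6 + 5·6^5 + 5·6^4 + 5·6^3 + 5·6^2 + 5·6 + 5; sub 7 for 6: 5·7^7 + 5·7^5 + 5·7^4 + 5·7^3 + 5·7^2 + 5·7 + 5; = 4215755; G_5 = 4215755−1 = 4215754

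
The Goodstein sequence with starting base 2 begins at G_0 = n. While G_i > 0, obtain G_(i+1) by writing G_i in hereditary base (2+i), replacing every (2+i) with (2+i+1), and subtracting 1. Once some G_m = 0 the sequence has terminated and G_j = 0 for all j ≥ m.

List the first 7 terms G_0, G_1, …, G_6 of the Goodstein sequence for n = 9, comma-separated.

step 0: 9 = 2^(2 + 1) + 1; sub 3 for 2: 3^(3 + 1) + 1; = 82; G_1 = 82−1 = 81
step 1: 81 = 3^(3 + 1); sub 4 for 3: 4^(4 + 1); = 1024; G_2 = 1024−1 = 1023
step 2: 1023 = 3·4^4 + 3·4^3 + 3·4^2 + 3·4 + 3; sub 5 for 4: 3·5^5 + 3·5^3 + 3·5^2 + 3·5 + 3; = 9843; G_3 = 9843−1 = 9842
step 3: 9842 = 3·5^5 + 3·5^3 + 3·5^2 + 3·5 + 2; sub 6 for 5: 3·6^6 + 3·6^3 + 3·6^2 + 3·6 + 2; = 140744; G_4 = 140744−1 = 140743
step 4: 140743 = 3·6^6 + 3·6^3 + 3·6^2 + 3·6 + 1; sub 7 for 6: 3·7^7 + 3·7^3 + 3·7^2 + 3·7 + 1; = 2471827; G_5 = 2471827−1 = 2471826
step 5: 2471826 = 3·7^7 + 3·7^3 + 3·7^2 + 3·7; sub 8 for 7: 3·8^8 + 3·8^3 + 3·8^2 + 3·8; = 50333400; G_6 = 50333400−1 = 50333399

9, 81, 1023, 9842, 140743, 2471826, 50333399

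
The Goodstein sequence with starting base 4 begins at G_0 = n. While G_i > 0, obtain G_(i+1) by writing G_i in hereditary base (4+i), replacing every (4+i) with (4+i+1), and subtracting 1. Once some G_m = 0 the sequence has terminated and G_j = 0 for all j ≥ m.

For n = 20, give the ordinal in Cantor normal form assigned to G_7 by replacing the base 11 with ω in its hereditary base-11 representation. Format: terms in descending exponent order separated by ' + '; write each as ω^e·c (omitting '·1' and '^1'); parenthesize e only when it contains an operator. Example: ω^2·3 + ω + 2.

ω·9 + 8

G_0 = 20. HB_4(20) = 4^2 + 4. Bump = 30. G_1 = 29.
G_1 = 29. HB_5(29) = 5^2 + 4. Bump = 40. G_2 = 39.
G_2 = 39. HB_6(39) = 6^2 + 3. Bump = 52. G_3 = 51.
G_3 = 51. HB_7(51) = 7^2 + 2. Bump = 66. G_4 = 65.
G_4 = 65. HB_8(65) = 8^2 + 1. Bump = 82. G_5 = 81.
G_5 = 81. HB_9(81) = 9^2. Bump = 100. G_6 = 99.
G_6 = 99. HB_10(99) = 9·10 + 9. Bump = 108. G_7 = 107.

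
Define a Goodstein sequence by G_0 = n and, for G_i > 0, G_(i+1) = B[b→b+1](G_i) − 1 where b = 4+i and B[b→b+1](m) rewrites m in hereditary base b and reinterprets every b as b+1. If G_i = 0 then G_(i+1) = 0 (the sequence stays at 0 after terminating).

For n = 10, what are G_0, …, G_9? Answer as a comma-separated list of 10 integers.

10, 11, 12, 13, 13, 13, 13, 13, 13, 13

step 0: 10 = 2·4 + 2; sub 5 for 4: 2·5 + 2; = 12; G_1 = 12−1 = 11
step 1: 11 = 2·5 + 1; sub 6 for 5: 2·6 + 1; = 13; G_2 = 13−1 = 12
step 2: 12 = 2·6; sub 7 for 6: 2·7; = 14; G_3 = 14−1 = 13
step 3: 13 = 7 + 6; sub 8 for 7: 8 + 6; = 14; G_4 = 14−1 = 13
step 4: 13 = 8 + 5; sub 9 for 8: 9 + 5; = 14; G_5 = 14−1 = 13
step 5: 13 = 9 + 4; sub 10 for 9: 10 + 4; = 14; G_6 = 14−1 = 13
step 6: 13 = 10 + 3; sub 11 for 10: 11 + 3; = 14; G_7 = 14−1 = 13
step 7: 13 = 11 + 2; sub 12 for 11: 12 + 2; = 14; G_8 = 14−1 = 13
step 8: 13 = 12 + 1; sub 13 for 12: 13 + 1; = 14; G_9 = 14−1 = 13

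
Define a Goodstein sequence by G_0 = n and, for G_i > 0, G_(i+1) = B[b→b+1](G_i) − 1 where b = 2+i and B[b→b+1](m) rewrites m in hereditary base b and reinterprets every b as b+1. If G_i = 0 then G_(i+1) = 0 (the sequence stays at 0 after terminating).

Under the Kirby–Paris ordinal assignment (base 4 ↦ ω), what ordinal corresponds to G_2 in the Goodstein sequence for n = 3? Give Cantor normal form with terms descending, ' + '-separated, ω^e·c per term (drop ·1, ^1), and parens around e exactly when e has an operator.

3

[0] 3 ≡ 2 + 1 (base 2). Lift 3: 4. −1: 3.
[1] 3 ≡ 3 (base 3). Lift 4: 4. −1: 3.
[2] 3 ≡ 3 (base 4). Lift 5: 3. −1: 2.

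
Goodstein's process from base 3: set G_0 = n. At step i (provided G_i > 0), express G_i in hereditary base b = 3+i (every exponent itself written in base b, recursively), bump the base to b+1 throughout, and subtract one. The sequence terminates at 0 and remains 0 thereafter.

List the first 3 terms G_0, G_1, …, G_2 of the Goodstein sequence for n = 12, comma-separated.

step 0: 12 = 3^2 + 3; sub 4 for 3: 4^2 + 4; = 20; G_1 = 20−1 = 19
step 1: 19 = 4^2 + 3; sub 5 for 4: 5^2 + 3; = 28; G_2 = 28−1 = 27

12, 19, 27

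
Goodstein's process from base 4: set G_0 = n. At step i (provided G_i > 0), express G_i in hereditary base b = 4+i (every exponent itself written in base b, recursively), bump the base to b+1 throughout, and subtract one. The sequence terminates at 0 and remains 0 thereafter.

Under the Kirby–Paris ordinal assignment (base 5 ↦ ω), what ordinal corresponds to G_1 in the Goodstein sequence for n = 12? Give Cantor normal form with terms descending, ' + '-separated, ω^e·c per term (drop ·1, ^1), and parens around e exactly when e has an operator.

ω·2 + 4

G_0 = 12. HB_4(12) = 3·4. Bump = 15. G_1 = 14.
G_1 = 14. HB_5(14) = 2·5 + 4. Bump = 16. G_2 = 15.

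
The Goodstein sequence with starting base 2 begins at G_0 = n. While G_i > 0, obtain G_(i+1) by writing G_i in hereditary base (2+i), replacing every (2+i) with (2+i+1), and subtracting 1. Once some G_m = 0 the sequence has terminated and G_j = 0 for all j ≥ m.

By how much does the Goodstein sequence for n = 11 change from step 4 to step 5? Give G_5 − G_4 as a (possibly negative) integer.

11 —HB2→ 2^(2 + 1) + 2 + 1 —bump→ 3^(3 + 1) + 3 + 1 = 85 —(−1)→ 84
84 —HB3→ 3^(3 + 1) + 3 —bump→ 4^(4 + 1) + 4 = 1028 —(−1)→ 1027
1027 —HB4→ 4^(4 + 1) + 3 —bump→ 5^(5 + 1) + 3 = 15628 —(−1)→ 15627
15627 —HB5→ 5^(5 + 1) + 2 —bump→ 6^(6 + 1) + 2 = 279938 —(−1)→ 279937
279937 —HB6→ 6^(6 + 1) + 1 —bump→ 7^(7 + 1) + 1 = 5764802 —(−1)→ 5764801

5484864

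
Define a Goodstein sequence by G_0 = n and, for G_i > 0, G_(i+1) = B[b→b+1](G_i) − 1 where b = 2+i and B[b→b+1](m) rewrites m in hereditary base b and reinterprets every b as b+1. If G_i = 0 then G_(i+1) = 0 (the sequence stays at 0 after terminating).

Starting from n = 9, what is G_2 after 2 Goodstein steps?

1023

i=0: 9 = 2^(2 + 1) + 1 (b=2); 2→3: 3^(3 + 1) + 1 = 82; 82−1 = 81
i=1: 81 = 3^(3 + 1) (b=3); 3→4: 4^(4 + 1) = 1024; 1024−1 = 1023
i=2: 1023 = 3·4^4 + 3·4^3 + 3·4^2 + 3·4 + 3 (b=4); 4→5: 3·5^5 + 3·5^3 + 3·5^2 + 3·5 + 3 = 9843; 9843−1 = 9842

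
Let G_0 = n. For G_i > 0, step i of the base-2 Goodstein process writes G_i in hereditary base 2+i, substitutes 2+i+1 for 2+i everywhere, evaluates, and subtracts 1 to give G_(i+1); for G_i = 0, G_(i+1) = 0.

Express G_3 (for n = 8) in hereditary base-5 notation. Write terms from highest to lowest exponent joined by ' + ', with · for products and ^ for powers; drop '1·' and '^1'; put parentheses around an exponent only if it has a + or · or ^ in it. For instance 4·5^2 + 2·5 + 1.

(0) 8|_2 = 2^(2 + 1) ↦ 3^(3 + 1)|_3 = 81 ⇒ 80
(1) 80|_3 = 2·3^3 + 2·3^2 + 2·3 + 2 ↦ 2·4^4 + 2·4^2 + 2·4 + 2|_4 = 554 ⇒ 553
(2) 553|_4 = 2·4^4 + 2·4^2 + 2·4 + 1 ↦ 2·5^5 + 2·5^2 + 2·5 + 1|_5 = 6311 ⇒ 6310
(3) 6310|_5 = 2·5^5 + 2·5^2 + 2·5 ↦ 2·6^6 + 2·6^2 + 2·6|_6 = 93396 ⇒ 93395

2·5^5 + 2·5^2 + 2·5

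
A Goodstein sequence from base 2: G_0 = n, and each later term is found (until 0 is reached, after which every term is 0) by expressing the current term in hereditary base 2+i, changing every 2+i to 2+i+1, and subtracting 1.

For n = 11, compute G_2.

1027

G_0=11  [base 2] 2^(2 + 1) + 2 + 1  →[2↦3]→  3^(3 + 1) + 3 + 1 = 85  −1 ⇒ G_1=84
G_1=84  [base 3] 3^(3 + 1) + 3  →[3↦4]→  4^(4 + 1) + 4 = 1028  −1 ⇒ G_2=1027
G_2=1027  [base 4] 4^(4 + 1) + 3  →[4↦5]→  5^(5 + 1) + 3 = 15628  −1 ⇒ G_3=15627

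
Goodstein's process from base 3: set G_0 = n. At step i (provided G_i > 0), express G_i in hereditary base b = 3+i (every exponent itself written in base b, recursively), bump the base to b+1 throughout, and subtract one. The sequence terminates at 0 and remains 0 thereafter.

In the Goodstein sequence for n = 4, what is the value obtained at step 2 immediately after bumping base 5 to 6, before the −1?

G_0 = 4. HB_3(4) = 3 + 1. Bump = 5. G_1 = 4.
G_1 = 4. HB_4(4) = 4. Bump = 5. G_2 = 4.

4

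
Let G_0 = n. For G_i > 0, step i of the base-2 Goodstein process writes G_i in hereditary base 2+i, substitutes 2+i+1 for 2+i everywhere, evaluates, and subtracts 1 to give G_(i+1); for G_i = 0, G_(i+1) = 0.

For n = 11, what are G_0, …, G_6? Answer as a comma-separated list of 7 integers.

base 2: 11 = 2^(2 + 1) + 2 + 1; at 3: 3^(3 + 1) + 3 + 1 = 85; next = 84
base 3: 84 = 3^(3 + 1) + 3; at 4: 4^(4 + 1) + 4 = 1028; next = 1027
base 4: 1027 = 4^(4 + 1) + 3; at 5: 5^(5 + 1) + 3 = 15628; next = 15627
base 5: 15627 = 5^(5 + 1) + 2; at 6: 6^(6 + 1) + 2 = 279938; next = 279937
base 6: 279937 = 6^(6 + 1) + 1; at 7: 7^(7 + 1) + 1 = 5764802; next = 5764801
base 7: 5764801 = 7^(7 + 1); at 8: 8^(8 + 1) = 134217728; next = 134217727

11, 84, 1027, 15627, 279937, 5764801, 134217727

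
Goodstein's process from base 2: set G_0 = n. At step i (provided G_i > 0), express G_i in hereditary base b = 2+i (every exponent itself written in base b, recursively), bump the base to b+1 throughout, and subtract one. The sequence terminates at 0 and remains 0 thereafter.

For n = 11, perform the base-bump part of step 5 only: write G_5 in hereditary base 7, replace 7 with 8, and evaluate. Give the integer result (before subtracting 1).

11 —HB2→ 2^(2 + 1) + 2 + 1 —bump→ 3^(3 + 1) + 3 + 1 = 85 —(−1)→ 84
84 —HB3→ 3^(3 + 1) + 3 —bump→ 4^(4 + 1) + 4 = 1028 —(−1)→ 1027
1027 —HB4→ 4^(4 + 1) + 3 —bump→ 5^(5 + 1) + 3 = 15628 —(−1)→ 15627
15627 —HB5→ 5^(5 + 1) + 2 —bump→ 6^(6 + 1) + 2 = 279938 —(−1)→ 279937
279937 —HB6→ 6^(6 + 1) + 1 —bump→ 7^(7 + 1) + 1 = 5764802 —(−1)→ 5764801

134217728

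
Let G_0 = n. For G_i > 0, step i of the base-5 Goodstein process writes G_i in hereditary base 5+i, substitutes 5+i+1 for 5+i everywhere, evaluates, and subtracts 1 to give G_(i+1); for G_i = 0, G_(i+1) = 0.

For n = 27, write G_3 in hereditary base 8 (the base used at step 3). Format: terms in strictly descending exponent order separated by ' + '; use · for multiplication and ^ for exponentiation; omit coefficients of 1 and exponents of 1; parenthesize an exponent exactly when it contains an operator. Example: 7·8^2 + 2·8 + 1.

7·8 + 7

(0) 27|_5 = 5^2 + 2 ↦ 6^2 + 2|_6 = 38 ⇒ 37
(1) 37|_6 = 6^2 + 1 ↦ 7^2 + 1|_7 = 50 ⇒ 49
(2) 49|_7 = 7^2 ↦ 8^2|_8 = 64 ⇒ 63
(3) 63|_8 = 7·8 + 7 ↦ 7·9 + 7|_9 = 70 ⇒ 69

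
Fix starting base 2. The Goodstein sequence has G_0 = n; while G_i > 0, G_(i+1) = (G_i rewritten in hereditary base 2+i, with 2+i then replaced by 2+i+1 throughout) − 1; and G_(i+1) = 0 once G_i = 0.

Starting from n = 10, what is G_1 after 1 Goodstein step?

step 0: 10 = 2^(2 + 1) + 2; sub 3 for 2: 3^(3 + 1) + 3; = 84; G_1 = 84−1 = 83
step 1: 83 = 3^(3 + 1) + 2; sub 4 for 3: 4^(4 + 1) + 2; = 1026; G_2 = 1026−1 = 1025

83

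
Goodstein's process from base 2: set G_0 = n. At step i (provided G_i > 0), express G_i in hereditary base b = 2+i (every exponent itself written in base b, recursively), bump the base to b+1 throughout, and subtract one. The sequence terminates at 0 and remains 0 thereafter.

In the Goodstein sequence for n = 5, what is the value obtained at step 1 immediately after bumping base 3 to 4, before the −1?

256

G_0=5  [base 2] 2^2 + 1  →[2↦3]→  3^3 + 1 = 28  −1 ⇒ G_1=27
G_1=27  [base 3] 3^3  →[3↦4]→  4^4 = 256  −1 ⇒ G_2=255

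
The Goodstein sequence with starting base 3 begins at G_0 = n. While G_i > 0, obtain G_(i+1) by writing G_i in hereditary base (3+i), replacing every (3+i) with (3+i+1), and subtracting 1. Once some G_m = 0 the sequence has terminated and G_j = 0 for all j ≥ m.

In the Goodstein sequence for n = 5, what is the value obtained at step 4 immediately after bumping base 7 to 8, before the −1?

4

[0] 5 ≡ 3 + 2 (base 3). Lift 4: 6. −1: 5.
[1] 5 ≡ 4 + 1 (base 4). Lift 5: 6. −1: 5.
[2] 5 ≡ 5 (base 5). Lift 6: 6. −1: 5.
[3] 5 ≡ 5 (base 6). Lift 7: 5. −1: 4.
[4] 4 ≡ 4 (base 7). Lift 8: 4. −1: 3.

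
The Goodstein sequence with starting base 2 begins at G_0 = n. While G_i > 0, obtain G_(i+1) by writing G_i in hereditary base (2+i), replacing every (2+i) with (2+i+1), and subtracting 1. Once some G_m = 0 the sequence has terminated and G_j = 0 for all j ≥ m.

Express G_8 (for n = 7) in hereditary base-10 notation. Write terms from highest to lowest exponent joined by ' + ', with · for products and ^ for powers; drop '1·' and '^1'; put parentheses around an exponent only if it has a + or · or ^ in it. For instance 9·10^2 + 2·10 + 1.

7·10^7 + 7·10^6 + 7·10^5 + 7·10^4 + 7·10^3 + 7·10^2 + 7·10 + 5

G_0=7  [base 2] 2^2 + 2 + 1  →[2↦3]→  3^3 + 3 + 1 = 31  −1 ⇒ G_1=30
G_1=30  [base 3] 3^3 + 3  →[3↦4]→  4^4 + 4 = 260  −1 ⇒ G_2=259
G_2=259  [base 4] 4^4 + 3  →[4↦5]→  5^5 + 3 = 3128  −1 ⇒ G_3=3127
G_3=3127  [base 5] 5^5 + 2  →[5↦6]→  6^6 + 2 = 46658  −1 ⇒ G_4=46657
G_4=46657  [base 6] 6^6 + 1  →[6↦7]→  7^7 + 1 = 823544  −1 ⇒ G_5=823543
G_5=823543  [base 7] 7^7  →[7↦8]→  8^8 = 16777216  −1 ⇒ G_6=16777215
G_6=16777215  [base 8] 7·8^7 + 7·8^6 + 7·8^5 + 7·8^4 + 7·8^3 + 7·8^2 + 7·8 + 7  →[8↦9]→  7·9^7 + 7·9^6 + 7·9^5 + 7·9^4 + 7·9^3 + 7·9^2 + 7·9 + 7 = 37665880  −1 ⇒ G_7=37665879
G_7=37665879  [base 9] 7·9^7 + 7·9^6 + 7·9^5 + 7·9^4 + 7·9^3 + 7·9^2 + 7·9 + 6  →[9↦10]→  7·10^7 + 7·10^6 + 7·10^5 + 7·10^4 + 7·10^3 + 7·10^2 + 7·10 + 6 = 77777776  −1 ⇒ G_8=77777775
G_8=77777775  [base 10] 7·10^7 + 7·10^6 + 7·10^5 + 7·10^4 + 7·10^3 + 7·10^2 + 7·10 + 5  →[10↦11]→  7·11^7 + 7·11^6 + 7·11^5 + 7·11^4 + 7·11^3 + 7·11^2 + 7·11 + 5 = 150051214  −1 ⇒ G_9=150051213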